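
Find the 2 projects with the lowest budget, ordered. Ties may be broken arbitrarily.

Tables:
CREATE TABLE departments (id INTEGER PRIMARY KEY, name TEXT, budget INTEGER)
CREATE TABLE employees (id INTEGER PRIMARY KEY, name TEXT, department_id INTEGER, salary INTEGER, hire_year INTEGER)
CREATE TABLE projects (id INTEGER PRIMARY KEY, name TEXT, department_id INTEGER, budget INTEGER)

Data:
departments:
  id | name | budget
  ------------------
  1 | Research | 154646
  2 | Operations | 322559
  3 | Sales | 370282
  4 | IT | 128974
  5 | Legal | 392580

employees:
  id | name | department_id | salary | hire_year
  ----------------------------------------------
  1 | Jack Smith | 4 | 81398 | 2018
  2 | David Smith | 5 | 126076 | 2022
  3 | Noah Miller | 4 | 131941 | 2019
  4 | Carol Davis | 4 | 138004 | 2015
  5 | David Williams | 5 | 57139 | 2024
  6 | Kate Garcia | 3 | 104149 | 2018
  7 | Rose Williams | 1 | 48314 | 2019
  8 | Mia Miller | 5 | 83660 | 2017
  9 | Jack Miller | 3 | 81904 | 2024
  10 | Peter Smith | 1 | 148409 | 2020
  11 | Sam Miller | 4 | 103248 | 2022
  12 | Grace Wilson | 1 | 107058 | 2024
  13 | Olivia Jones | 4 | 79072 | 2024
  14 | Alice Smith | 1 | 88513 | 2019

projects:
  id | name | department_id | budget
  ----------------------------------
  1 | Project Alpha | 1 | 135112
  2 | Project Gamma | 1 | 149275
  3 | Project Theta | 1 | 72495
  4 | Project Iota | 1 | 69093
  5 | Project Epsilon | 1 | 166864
SELECT name, budget FROM projects ORDER BY budget ASC LIMIT 2

Execution result:
name | budget
Project Iota | 69093
Project Theta | 72495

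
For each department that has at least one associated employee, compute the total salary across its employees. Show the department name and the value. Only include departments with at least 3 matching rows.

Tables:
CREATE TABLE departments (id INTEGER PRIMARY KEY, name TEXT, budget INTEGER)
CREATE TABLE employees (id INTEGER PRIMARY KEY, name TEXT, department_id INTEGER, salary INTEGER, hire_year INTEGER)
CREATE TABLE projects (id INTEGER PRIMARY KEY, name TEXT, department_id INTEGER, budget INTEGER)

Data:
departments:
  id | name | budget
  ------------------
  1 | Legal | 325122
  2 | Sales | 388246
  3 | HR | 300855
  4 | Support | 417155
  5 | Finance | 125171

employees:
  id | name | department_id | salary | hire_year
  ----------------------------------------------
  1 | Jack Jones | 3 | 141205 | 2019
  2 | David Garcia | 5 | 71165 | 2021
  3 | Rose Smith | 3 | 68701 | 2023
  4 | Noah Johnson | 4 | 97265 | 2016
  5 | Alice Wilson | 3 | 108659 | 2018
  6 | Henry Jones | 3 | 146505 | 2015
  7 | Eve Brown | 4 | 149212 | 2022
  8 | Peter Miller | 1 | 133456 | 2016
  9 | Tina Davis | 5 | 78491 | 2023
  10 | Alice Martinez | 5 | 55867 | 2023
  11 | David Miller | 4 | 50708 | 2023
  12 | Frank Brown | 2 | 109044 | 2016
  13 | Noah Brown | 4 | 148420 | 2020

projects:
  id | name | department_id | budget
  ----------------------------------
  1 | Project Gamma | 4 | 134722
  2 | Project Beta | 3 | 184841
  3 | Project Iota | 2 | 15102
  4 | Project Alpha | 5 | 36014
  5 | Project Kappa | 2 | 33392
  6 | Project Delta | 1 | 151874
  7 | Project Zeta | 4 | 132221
SELECT p.name, SUM(c.salary) AS sum_salary FROM employees c JOIN departments p ON c.department_id = p.id GROUP BY p.id, p.name HAVING COUNT(*) >= 3

Execution result:
name | sum_salary
HR | 465070
Support | 445605
Finance | 205523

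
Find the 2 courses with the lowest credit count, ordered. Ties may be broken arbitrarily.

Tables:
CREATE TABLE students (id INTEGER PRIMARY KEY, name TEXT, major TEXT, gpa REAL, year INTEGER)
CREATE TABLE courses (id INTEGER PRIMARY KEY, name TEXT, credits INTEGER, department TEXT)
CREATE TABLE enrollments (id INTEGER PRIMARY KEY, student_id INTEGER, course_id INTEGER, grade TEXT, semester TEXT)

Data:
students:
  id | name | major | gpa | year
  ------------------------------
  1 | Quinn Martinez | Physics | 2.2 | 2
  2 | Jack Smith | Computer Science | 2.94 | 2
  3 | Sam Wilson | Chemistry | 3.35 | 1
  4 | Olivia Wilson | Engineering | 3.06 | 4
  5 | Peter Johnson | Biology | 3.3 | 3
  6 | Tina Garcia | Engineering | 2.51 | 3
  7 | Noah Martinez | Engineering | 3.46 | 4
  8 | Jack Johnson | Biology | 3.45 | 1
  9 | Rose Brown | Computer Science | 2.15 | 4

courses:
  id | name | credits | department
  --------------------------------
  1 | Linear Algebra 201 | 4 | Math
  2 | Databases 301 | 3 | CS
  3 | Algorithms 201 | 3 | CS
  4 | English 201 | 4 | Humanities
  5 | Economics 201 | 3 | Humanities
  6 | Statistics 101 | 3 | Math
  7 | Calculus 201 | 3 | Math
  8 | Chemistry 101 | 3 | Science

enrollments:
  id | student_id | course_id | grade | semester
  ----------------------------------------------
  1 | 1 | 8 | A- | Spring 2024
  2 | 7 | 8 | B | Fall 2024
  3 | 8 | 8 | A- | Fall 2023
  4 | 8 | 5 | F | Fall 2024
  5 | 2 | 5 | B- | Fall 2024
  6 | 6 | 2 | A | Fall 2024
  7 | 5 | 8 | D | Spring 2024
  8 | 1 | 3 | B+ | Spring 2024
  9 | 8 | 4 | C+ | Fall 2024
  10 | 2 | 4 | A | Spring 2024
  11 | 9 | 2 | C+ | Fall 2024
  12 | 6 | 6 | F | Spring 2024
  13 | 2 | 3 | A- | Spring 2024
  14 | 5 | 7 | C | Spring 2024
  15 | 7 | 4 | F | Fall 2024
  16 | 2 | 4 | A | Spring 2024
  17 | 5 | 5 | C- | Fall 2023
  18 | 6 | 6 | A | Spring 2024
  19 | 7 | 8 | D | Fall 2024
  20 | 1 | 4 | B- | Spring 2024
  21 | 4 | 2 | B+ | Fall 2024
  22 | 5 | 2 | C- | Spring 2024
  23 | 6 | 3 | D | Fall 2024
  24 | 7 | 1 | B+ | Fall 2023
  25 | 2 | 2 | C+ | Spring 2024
SELECT name, credits FROM courses ORDER BY credits ASC LIMIT 2

Execution result:
name | credits
Databases 301 | 3
Algorithms 201 | 3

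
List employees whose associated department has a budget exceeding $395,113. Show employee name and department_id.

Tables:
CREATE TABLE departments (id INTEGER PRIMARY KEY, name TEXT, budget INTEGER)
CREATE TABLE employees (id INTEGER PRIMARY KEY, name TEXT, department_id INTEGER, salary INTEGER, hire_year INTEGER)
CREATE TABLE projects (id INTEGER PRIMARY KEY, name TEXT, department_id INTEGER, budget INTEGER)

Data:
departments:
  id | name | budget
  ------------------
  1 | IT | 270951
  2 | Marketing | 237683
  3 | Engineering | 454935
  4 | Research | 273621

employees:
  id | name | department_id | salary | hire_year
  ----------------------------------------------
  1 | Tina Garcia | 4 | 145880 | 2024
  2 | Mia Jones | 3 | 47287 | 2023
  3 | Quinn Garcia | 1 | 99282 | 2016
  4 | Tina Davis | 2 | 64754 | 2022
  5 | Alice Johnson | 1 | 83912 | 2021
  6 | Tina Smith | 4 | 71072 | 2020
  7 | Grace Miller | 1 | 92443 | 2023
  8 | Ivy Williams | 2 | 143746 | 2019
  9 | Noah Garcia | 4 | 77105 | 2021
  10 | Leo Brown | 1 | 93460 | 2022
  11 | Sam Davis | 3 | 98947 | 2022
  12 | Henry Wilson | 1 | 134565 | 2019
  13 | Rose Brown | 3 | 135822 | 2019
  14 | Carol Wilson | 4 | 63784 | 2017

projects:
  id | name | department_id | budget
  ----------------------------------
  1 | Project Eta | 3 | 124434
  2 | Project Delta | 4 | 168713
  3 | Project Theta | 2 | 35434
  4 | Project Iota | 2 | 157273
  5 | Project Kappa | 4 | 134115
SELECT name, department_id FROM employees WHERE department_id IN (SELECT id FROM departments WHERE budget > 395113)

Execution result:
name | department_id
Mia Jones | 3
Sam Davis | 3
Rose Brown | 3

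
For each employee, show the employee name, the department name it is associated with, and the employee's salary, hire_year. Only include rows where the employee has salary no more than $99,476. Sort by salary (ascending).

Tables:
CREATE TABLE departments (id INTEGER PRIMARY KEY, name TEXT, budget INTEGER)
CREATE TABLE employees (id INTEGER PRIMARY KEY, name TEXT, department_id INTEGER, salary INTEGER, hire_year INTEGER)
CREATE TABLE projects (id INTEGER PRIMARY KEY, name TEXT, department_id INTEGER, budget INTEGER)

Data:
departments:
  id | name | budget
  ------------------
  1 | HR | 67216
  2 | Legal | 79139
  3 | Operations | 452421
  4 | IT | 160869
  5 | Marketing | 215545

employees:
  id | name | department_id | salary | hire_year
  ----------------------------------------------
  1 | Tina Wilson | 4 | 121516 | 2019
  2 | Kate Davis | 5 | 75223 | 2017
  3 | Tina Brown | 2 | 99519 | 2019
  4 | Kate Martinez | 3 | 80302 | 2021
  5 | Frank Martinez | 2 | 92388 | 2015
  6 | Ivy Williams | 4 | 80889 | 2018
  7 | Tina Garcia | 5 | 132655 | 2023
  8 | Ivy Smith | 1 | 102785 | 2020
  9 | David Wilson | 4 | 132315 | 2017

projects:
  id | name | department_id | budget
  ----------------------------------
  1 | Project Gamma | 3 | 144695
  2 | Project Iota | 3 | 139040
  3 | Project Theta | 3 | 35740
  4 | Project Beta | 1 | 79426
SELECT c.name, p.name AS department, c.salary, c.hire_year FROM employees c JOIN departments p ON c.department_id = p.id WHERE c.salary <= 99476 ORDER BY c.salary ASC

Execution result:
name | department | salary | hire_year
Kate Davis | Marketing | 75223 | 2017
Kate Martinez | Operations | 80302 | 2021
Ivy Williams | IT | 80889 | 2018
Frank Martinez | Legal | 92388 | 2015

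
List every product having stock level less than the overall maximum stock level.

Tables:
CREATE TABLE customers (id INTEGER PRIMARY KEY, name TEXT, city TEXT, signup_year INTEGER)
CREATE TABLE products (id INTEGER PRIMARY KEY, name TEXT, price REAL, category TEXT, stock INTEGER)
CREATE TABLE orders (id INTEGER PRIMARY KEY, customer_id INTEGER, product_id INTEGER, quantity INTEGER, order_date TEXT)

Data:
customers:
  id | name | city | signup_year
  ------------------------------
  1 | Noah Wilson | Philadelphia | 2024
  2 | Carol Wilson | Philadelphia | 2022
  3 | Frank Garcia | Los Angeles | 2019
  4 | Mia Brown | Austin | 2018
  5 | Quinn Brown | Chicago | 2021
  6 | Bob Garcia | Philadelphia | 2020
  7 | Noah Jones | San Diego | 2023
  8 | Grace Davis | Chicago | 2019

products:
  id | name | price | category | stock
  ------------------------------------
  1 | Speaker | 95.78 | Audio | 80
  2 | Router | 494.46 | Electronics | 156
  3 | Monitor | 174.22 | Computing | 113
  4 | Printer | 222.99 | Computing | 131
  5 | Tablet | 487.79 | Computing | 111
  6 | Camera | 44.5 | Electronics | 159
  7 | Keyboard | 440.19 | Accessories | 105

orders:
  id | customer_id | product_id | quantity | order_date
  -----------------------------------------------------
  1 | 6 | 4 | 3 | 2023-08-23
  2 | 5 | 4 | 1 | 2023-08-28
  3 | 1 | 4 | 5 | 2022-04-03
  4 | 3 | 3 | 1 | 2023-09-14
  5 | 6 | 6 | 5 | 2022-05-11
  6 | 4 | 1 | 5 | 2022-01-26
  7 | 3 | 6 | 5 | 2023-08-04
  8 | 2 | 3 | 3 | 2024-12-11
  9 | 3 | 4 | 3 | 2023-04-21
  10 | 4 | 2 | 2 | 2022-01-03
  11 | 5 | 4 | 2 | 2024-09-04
SELECT name, stock FROM products WHERE stock < (SELECT MAX(stock) FROM products)

Execution result:
name | stock
Speaker | 80
Router | 156
Monitor | 113
Printer | 131
Tablet | 111
Keyboard | 105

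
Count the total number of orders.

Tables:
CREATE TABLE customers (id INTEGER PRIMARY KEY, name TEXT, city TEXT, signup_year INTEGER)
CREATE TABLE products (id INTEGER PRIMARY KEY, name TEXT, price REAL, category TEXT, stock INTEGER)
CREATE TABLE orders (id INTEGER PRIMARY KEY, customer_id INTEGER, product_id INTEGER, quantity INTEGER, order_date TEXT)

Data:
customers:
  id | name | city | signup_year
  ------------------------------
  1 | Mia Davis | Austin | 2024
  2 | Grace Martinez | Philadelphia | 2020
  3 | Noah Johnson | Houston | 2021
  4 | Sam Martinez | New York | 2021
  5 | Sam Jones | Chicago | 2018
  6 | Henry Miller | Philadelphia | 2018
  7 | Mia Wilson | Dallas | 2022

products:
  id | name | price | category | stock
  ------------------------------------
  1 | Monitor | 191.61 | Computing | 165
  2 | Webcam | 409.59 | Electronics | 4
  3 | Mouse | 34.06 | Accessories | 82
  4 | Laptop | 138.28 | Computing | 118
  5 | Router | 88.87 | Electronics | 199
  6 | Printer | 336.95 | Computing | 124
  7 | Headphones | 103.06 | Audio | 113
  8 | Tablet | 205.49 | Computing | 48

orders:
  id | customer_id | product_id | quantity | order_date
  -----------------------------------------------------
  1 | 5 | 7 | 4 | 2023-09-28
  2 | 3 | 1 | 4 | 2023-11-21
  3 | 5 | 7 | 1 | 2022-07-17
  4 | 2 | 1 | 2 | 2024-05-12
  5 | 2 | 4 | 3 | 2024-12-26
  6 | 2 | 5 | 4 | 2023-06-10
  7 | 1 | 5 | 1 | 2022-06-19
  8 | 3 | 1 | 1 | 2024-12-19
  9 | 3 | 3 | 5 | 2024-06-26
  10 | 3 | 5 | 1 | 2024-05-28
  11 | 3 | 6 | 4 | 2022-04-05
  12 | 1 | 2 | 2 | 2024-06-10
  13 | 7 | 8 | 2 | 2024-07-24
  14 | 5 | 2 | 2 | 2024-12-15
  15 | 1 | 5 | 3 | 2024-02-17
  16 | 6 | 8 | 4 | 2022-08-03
SELECT COUNT(*) FROM orders

Execution result:
16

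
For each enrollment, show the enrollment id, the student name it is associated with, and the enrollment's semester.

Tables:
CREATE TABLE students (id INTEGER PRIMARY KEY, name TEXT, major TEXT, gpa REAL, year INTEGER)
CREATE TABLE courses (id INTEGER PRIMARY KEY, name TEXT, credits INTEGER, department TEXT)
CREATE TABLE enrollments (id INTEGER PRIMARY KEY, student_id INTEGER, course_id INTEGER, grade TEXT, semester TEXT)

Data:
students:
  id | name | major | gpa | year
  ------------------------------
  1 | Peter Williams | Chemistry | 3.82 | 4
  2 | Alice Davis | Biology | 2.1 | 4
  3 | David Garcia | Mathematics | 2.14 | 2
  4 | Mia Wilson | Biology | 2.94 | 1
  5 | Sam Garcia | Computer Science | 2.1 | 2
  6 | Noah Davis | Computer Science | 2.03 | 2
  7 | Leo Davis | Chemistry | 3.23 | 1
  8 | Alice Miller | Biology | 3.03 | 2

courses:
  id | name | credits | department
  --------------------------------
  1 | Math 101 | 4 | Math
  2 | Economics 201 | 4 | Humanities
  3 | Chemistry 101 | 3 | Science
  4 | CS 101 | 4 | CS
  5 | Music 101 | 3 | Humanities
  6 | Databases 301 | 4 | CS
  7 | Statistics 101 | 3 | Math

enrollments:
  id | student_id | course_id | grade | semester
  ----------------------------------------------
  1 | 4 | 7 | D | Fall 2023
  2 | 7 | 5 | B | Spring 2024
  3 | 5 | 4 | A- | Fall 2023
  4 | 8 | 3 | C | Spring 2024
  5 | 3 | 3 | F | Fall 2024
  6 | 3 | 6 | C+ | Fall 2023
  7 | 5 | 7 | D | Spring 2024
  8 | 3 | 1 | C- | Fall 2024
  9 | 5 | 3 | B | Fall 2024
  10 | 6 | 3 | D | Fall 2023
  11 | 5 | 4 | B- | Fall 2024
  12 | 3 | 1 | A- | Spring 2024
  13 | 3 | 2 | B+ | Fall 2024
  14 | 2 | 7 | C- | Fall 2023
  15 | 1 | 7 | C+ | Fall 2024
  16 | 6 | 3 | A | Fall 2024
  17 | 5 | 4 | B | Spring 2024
SELECT c.id, p.name AS student, c.semester FROM enrollments c JOIN students p ON c.student_id = p.id

Execution result:
id | student | semester
1 | Mia Wilson | Fall 2023
2 | Leo Davis | Spring 2024
3 | Sam Garcia | Fall 2023
4 | Alice Miller | Spring 2024
5 | David Garcia | Fall 2024
6 | David Garcia | Fall 2023
7 | Sam Garcia | Spring 2024
8 | David Garcia | Fall 2024
9 | Sam Garcia | Fall 2024
10 | Noah Davis | Fall 2023
11 | Sam Garcia | Fall 2024
12 | David Garcia | Spring 2024
13 | David Garcia | Fall 2024
14 | Alice Davis | Fall 2023
15 | Peter Williams | Fall 2024
16 | Noah Davis | Fall 2024
17 | Sam Garcia | Spring 2024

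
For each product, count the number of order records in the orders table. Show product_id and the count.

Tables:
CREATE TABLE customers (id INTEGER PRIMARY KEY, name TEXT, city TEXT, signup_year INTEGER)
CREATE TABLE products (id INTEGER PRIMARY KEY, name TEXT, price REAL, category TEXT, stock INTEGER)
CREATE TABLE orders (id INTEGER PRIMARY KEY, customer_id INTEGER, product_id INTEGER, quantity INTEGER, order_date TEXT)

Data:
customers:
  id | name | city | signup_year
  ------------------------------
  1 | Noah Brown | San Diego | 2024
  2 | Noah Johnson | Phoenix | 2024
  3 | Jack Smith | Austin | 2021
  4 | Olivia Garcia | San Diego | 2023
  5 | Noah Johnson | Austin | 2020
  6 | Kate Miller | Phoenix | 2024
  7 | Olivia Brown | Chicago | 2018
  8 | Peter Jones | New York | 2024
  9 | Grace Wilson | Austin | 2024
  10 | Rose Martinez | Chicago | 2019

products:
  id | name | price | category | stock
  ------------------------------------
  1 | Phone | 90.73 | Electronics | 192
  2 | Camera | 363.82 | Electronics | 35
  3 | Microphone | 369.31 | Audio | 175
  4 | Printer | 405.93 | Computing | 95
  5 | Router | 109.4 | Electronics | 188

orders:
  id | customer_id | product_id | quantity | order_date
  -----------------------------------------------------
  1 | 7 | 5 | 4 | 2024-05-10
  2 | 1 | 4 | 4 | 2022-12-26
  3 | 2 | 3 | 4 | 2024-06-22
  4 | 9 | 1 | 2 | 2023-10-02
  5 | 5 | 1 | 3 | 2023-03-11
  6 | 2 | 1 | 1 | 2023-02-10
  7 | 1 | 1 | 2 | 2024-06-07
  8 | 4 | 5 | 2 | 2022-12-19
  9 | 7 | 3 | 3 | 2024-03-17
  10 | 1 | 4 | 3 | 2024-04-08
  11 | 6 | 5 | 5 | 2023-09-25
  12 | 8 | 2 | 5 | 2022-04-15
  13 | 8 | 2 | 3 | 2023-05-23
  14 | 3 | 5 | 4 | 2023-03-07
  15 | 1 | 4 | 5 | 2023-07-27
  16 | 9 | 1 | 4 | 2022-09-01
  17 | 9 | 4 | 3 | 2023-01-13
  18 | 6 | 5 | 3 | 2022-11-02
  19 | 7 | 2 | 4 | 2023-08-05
SELECT product_id, COUNT(*) AS order_count FROM orders GROUP BY product_id

Execution result:
product_id | order_count
1 | 5
2 | 3
3 | 2
4 | 4
5 | 5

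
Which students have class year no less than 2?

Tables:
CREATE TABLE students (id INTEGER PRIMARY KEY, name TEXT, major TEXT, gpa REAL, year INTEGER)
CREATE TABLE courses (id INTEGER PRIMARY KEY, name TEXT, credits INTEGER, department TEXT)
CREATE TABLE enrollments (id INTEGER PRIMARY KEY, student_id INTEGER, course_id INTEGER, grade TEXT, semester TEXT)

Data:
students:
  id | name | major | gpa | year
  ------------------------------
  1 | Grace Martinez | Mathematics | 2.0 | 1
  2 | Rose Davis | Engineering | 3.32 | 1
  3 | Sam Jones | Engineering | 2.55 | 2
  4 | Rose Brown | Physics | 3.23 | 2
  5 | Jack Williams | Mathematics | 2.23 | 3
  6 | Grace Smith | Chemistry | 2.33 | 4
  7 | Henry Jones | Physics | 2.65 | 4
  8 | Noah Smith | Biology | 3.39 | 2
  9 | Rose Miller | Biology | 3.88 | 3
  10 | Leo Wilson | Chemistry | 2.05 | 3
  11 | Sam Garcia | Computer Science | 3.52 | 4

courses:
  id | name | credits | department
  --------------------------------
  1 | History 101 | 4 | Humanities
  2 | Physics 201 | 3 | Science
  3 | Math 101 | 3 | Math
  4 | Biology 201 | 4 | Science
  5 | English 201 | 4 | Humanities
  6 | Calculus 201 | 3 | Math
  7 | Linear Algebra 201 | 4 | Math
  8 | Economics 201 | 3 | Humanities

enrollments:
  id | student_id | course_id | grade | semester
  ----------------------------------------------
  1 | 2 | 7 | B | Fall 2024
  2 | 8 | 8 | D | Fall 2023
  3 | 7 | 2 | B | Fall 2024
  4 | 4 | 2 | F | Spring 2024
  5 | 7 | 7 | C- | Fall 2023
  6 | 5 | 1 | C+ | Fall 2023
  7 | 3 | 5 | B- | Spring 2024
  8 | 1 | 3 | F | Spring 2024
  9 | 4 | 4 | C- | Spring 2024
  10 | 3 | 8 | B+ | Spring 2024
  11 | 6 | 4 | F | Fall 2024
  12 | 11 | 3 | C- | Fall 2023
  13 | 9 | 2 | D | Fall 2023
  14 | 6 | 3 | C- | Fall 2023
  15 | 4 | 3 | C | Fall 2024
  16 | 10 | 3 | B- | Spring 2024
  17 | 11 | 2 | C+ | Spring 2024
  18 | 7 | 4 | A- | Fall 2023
SELECT name, year FROM students WHERE year >= 2

Execution result:
name | year
Sam Jones | 2
Rose Brown | 2
Jack Williams | 3
Grace Smith | 4
Henry Jones | 4
Noah Smith | 2
Rose Miller | 3
Leo Wilson | 3
Sam Garcia | 4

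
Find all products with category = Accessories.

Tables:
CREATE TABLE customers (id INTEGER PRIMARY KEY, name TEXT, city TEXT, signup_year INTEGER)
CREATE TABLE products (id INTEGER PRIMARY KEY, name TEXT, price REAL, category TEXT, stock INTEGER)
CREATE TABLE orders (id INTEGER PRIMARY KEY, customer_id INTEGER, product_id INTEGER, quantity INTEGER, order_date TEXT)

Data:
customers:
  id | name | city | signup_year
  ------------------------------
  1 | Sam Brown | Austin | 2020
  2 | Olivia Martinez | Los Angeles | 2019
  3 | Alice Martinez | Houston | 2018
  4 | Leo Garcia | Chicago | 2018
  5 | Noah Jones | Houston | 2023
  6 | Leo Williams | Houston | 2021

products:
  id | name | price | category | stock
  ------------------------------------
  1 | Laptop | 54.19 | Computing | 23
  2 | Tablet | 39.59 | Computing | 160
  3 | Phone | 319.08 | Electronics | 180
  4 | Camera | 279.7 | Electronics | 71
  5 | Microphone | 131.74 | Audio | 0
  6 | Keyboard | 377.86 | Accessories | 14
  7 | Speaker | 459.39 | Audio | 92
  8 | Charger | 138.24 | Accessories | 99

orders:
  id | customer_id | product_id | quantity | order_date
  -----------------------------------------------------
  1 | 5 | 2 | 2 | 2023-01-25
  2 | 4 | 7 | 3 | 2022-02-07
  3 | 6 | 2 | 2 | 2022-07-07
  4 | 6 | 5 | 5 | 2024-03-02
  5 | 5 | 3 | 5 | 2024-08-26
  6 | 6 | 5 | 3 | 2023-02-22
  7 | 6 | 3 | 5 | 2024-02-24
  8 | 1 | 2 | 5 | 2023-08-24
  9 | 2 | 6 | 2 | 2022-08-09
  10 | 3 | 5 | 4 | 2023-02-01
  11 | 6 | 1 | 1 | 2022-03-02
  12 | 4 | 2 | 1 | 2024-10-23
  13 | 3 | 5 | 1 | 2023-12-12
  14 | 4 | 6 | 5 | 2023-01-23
SELECT name, category FROM products WHERE category = 'Accessories'

Execution result:
name | category
Keyboard | Accessories
Charger | Accessories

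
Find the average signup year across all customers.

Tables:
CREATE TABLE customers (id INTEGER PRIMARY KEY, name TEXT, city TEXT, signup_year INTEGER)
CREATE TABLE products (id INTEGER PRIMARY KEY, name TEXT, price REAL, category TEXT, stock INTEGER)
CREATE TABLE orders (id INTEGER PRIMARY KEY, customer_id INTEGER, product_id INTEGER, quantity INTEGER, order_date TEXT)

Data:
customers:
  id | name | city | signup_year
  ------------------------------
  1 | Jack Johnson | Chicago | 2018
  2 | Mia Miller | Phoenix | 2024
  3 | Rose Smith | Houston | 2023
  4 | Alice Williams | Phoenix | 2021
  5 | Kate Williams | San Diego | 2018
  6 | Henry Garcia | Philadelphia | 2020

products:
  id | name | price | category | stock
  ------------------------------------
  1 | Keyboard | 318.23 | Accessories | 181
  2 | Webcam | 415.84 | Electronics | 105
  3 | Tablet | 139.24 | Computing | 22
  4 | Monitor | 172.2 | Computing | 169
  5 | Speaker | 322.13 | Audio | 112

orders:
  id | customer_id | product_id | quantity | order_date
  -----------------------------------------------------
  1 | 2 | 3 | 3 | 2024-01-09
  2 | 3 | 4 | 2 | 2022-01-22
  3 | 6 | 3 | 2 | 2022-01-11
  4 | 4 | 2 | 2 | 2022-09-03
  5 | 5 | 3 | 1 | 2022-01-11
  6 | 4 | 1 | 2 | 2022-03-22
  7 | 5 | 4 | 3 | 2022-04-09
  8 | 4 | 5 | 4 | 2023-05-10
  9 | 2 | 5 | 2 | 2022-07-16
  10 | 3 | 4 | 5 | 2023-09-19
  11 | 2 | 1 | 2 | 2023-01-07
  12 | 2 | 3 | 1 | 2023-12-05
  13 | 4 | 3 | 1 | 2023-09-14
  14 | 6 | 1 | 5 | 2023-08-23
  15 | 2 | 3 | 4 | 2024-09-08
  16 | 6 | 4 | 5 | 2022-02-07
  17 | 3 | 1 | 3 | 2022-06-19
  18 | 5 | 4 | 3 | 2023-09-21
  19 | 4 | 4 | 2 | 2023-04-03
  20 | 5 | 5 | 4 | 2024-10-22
SELECT AVG(signup_year) FROM customers

Execution result:
2020.67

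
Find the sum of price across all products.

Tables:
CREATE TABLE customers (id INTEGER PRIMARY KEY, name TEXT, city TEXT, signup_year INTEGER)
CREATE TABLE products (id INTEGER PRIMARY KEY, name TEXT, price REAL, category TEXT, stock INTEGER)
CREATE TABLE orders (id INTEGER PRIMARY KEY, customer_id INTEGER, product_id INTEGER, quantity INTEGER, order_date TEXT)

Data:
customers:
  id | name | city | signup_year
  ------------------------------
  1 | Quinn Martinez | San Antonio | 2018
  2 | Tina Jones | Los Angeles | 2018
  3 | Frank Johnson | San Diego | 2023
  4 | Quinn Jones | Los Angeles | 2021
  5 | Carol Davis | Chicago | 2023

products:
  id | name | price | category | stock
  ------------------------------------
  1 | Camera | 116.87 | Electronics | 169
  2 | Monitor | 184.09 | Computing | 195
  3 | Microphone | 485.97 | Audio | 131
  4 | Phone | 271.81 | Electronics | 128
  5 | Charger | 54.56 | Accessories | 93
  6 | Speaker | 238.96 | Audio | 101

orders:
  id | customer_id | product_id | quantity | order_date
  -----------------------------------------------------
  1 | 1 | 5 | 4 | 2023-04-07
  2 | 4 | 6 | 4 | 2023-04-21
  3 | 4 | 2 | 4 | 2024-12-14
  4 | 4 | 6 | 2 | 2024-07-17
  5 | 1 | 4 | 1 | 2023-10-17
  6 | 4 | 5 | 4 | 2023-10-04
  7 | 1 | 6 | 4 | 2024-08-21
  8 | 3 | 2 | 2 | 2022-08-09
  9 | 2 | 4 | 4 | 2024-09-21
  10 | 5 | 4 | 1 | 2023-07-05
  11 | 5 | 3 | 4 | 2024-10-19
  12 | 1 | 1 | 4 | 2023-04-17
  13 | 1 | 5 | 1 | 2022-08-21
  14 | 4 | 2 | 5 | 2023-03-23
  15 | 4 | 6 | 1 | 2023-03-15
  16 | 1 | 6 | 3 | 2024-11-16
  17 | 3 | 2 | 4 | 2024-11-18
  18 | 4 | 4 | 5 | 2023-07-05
SELECT SUM(price) FROM products

Execution result:
1352.26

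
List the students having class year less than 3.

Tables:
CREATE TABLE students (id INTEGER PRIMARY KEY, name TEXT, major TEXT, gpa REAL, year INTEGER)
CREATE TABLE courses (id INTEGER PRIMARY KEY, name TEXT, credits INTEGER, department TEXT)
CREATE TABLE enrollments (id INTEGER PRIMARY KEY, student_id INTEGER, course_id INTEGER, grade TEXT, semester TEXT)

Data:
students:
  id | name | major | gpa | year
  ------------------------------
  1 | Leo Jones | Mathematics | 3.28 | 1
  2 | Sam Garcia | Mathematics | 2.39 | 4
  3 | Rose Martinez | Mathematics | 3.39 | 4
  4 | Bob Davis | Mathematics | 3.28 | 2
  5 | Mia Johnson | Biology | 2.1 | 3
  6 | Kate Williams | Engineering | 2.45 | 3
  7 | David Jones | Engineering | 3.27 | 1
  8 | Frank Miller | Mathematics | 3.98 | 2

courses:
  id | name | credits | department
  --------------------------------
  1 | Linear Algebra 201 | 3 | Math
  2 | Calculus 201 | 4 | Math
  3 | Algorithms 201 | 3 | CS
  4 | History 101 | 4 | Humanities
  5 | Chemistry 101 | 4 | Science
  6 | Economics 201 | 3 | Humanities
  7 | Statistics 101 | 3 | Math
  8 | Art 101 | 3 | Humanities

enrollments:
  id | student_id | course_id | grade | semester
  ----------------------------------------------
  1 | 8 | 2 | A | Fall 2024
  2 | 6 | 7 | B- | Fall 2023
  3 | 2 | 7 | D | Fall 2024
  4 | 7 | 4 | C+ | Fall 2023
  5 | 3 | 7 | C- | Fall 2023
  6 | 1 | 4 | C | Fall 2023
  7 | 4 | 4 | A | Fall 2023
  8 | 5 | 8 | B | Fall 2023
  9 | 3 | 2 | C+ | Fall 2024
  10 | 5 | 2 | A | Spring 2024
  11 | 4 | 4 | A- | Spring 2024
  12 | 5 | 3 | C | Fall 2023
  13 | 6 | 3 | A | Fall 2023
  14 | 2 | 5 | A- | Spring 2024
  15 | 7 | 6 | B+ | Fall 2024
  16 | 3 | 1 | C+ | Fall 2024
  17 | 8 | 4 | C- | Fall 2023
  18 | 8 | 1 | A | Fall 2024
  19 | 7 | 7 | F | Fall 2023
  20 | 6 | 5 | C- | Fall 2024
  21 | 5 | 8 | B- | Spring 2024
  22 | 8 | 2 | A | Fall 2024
SELECT name, year FROM students WHERE year < 3

Execution result:
name | year
Leo Jones | 1
Bob Davis | 2
David Jones | 1
Frank Miller | 2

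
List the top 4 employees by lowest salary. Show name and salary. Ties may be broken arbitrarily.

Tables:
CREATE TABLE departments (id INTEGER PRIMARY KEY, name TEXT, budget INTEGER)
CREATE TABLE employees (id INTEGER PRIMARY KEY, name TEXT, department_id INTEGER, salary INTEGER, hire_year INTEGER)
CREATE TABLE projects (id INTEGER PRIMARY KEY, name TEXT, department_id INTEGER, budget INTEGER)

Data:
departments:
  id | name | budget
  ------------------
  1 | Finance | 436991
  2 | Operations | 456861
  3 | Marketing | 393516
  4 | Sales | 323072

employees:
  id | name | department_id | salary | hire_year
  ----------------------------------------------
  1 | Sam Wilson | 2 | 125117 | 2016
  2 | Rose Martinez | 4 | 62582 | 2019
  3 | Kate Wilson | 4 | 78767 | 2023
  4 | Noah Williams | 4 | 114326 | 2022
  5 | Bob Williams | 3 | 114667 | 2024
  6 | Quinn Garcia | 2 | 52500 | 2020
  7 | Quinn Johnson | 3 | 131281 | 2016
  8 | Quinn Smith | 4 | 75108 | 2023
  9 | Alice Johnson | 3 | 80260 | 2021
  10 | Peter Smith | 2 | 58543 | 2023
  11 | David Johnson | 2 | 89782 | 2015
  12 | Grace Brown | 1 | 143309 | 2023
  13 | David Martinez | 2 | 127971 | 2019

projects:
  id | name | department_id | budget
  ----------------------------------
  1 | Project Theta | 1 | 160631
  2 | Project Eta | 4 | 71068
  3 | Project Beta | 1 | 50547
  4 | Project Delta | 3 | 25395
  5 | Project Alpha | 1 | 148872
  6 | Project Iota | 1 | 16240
SELECT name, salary FROM employees ORDER BY salary ASC LIMIT 4

Execution result:
name | salary
Quinn Garcia | 52500
Peter Smith | 58543
Rose Martinez | 62582
Quinn Smith | 75108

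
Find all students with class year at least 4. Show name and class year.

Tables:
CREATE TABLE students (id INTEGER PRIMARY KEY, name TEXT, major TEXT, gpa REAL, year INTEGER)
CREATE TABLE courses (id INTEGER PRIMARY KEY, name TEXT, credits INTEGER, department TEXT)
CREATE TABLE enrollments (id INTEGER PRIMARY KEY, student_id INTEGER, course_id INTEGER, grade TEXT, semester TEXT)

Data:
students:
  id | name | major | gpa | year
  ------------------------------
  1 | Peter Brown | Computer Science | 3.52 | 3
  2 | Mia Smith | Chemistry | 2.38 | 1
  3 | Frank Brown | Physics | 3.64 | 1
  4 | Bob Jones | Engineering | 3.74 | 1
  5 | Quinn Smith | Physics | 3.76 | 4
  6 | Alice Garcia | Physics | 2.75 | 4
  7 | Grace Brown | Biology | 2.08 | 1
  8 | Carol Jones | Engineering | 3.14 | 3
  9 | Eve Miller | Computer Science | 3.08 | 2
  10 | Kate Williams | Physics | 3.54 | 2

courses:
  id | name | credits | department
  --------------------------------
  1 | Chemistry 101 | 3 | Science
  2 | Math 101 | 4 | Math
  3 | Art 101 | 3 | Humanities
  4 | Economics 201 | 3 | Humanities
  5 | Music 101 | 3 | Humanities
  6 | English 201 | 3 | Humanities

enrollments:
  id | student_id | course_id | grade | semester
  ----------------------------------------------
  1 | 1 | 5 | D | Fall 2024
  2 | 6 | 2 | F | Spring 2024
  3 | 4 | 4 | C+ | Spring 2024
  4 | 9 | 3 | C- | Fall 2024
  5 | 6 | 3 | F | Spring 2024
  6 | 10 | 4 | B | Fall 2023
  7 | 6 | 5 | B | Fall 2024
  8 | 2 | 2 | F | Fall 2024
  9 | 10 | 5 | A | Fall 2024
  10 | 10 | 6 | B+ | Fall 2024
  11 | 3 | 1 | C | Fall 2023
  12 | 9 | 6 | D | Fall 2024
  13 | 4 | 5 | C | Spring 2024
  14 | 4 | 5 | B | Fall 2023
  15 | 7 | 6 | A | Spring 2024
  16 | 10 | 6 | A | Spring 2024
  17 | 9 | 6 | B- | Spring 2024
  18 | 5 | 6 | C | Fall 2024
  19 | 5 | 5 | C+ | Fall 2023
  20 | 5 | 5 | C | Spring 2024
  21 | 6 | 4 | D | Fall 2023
SELECT name, year FROM students WHERE year >= 4

Execution result:
name | year
Quinn Smith | 4
Alice Garcia | 4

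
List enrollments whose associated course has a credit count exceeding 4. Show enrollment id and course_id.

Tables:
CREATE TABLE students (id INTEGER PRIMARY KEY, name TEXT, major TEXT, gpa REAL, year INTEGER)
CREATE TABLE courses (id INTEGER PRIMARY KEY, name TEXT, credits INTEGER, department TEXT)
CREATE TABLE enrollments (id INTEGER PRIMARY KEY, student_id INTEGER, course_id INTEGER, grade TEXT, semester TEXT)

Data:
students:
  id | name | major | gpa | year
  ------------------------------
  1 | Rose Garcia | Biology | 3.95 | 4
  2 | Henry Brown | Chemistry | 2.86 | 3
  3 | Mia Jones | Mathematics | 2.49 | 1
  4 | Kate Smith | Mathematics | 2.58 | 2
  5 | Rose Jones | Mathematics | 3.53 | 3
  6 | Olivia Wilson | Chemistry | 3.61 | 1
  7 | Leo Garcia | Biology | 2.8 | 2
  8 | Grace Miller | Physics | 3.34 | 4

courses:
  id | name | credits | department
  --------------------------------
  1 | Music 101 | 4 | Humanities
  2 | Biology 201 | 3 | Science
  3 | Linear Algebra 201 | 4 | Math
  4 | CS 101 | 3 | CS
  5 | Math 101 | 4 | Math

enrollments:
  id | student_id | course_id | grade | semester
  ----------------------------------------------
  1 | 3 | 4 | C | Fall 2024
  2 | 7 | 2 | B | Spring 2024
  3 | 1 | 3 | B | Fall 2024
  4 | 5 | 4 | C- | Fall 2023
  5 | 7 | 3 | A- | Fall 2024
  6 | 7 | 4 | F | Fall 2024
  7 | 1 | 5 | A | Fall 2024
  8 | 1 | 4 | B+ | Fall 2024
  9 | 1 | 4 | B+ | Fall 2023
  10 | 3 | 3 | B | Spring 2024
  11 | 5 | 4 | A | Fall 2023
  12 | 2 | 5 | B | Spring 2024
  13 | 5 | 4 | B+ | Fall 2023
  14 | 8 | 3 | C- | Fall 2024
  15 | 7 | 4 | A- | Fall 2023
SELECT id, course_id FROM enrollments WHERE course_id IN (SELECT id FROM courses WHERE credits > 4)

Execution result:
(no rows)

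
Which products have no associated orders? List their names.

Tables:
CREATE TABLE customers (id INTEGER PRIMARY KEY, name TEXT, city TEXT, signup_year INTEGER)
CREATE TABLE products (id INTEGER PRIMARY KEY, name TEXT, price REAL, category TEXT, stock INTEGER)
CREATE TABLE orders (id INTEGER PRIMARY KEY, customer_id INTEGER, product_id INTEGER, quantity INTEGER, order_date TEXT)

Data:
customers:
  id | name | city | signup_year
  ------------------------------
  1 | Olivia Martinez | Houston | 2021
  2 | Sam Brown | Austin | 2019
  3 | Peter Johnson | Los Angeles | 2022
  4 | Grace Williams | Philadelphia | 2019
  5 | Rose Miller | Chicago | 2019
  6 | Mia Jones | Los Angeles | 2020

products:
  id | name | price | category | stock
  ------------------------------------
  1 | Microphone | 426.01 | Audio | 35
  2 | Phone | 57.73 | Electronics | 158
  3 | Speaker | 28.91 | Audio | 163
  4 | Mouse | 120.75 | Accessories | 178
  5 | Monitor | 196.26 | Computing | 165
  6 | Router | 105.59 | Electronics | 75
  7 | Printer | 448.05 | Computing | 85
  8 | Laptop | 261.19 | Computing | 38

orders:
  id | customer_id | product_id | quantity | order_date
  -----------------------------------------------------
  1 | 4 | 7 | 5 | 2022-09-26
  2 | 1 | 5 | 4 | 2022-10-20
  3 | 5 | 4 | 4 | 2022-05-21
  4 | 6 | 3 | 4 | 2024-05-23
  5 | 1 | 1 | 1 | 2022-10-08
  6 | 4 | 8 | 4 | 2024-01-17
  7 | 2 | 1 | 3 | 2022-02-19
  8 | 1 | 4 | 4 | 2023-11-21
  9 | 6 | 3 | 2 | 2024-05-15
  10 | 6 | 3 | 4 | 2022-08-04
SELECT p.name FROM products p LEFT JOIN orders c ON c.product_id = p.id WHERE c.id IS NULL

Execution result:
name
Phone
Router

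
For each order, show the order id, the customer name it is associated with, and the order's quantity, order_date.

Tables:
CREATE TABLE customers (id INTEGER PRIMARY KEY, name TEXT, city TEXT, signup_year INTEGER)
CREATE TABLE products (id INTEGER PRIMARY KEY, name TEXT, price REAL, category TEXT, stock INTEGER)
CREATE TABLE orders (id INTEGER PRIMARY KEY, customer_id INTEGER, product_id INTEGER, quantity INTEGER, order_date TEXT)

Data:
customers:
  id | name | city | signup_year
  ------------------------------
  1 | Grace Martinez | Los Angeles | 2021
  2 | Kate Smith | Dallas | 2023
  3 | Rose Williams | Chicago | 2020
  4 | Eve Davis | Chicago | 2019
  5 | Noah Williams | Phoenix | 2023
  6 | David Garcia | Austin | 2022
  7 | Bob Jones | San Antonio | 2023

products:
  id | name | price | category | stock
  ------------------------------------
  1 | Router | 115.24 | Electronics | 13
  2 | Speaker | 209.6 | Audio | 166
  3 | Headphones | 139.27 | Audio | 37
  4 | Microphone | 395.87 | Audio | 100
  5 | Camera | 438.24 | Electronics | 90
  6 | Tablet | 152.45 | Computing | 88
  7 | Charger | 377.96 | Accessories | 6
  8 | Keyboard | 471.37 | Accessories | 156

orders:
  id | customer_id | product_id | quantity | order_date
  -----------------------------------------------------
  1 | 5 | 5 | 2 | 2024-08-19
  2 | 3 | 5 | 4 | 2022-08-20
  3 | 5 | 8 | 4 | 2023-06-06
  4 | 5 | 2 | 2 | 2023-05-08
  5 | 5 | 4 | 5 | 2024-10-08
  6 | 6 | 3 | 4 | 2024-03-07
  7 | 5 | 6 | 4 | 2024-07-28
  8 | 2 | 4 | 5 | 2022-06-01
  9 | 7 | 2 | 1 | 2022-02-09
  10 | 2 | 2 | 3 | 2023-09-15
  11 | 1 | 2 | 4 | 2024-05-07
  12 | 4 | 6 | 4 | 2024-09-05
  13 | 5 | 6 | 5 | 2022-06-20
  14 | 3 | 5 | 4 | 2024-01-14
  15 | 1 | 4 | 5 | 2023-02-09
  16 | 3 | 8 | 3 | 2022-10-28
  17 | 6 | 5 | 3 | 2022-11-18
SELECT c.id, p.name AS customer, c.quantity, c.order_date FROM orders c JOIN customers p ON c.customer_id = p.id

Execution result:
id | customer | quantity | order_date
1 | Noah Williams | 2 | 2024-08-19
2 | Rose Williams | 4 | 2022-08-20
3 | Noah Williams | 4 | 2023-06-06
4 | Noah Williams | 2 | 2023-05-08
5 | Noah Williams | 5 | 2024-10-08
6 | David Garcia | 4 | 2024-03-07
7 | Noah Williams | 4 | 2024-07-28
8 | Kate Smith | 5 | 2022-06-01
9 | Bob Jones | 1 | 2022-02-09
10 | Kate Smith | 3 | 2023-09-15
11 | Grace Martinez | 4 | 2024-05-07
12 | Eve Davis | 4 | 2024-09-05
13 | Noah Williams | 5 | 2022-06-20
14 | Rose Williams | 4 | 2024-01-14
15 | Grace Martinez | 5 | 2023-02-09
16 | Rose Williams | 3 | 2022-10-28
17 | David Garcia | 3 | 2022-11-18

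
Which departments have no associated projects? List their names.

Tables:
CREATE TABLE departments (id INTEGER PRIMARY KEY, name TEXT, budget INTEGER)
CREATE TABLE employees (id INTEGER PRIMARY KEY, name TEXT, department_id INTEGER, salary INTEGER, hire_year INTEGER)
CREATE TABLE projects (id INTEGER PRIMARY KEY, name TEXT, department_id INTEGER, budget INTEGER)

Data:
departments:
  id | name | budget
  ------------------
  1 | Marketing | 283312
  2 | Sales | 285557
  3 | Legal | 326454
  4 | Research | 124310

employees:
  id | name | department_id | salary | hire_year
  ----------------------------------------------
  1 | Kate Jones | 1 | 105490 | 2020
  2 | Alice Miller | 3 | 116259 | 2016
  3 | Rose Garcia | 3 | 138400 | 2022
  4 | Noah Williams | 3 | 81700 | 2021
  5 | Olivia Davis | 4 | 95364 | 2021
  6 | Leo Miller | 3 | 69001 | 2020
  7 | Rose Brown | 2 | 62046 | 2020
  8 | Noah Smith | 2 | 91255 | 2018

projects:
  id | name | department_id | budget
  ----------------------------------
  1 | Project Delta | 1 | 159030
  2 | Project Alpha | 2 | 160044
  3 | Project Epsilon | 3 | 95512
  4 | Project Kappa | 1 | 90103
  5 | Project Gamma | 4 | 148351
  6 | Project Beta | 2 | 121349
SELECT p.name FROM departments p LEFT JOIN projects c ON c.department_id = p.id WHERE c.id IS NULL

Execution result:
(no rows)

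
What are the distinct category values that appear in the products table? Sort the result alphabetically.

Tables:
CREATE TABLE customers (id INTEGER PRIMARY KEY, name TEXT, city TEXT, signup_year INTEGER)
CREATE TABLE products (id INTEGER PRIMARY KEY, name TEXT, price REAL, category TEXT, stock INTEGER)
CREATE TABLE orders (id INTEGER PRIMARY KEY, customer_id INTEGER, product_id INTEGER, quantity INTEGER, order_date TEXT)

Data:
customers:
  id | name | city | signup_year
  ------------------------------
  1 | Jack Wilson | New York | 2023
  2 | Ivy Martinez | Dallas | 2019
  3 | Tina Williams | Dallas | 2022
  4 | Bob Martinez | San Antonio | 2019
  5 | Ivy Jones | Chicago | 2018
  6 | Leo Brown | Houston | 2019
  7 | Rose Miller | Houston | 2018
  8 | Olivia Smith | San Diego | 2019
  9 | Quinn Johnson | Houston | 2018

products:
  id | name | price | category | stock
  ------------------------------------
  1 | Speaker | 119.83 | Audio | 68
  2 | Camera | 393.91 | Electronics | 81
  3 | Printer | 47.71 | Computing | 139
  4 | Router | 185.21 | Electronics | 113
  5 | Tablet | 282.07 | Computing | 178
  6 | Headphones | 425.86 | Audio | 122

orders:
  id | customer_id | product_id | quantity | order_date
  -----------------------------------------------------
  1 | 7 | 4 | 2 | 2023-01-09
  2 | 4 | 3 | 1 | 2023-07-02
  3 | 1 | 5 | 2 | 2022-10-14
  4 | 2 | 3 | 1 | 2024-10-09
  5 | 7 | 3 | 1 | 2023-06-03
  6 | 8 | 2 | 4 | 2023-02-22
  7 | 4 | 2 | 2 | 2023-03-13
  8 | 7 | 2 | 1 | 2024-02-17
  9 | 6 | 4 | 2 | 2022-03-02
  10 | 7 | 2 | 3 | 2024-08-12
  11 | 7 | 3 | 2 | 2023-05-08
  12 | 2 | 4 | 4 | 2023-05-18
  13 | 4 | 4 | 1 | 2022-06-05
SELECT DISTINCT category FROM products ORDER BY category

Execution result:
category
Audio
Computing
Electronics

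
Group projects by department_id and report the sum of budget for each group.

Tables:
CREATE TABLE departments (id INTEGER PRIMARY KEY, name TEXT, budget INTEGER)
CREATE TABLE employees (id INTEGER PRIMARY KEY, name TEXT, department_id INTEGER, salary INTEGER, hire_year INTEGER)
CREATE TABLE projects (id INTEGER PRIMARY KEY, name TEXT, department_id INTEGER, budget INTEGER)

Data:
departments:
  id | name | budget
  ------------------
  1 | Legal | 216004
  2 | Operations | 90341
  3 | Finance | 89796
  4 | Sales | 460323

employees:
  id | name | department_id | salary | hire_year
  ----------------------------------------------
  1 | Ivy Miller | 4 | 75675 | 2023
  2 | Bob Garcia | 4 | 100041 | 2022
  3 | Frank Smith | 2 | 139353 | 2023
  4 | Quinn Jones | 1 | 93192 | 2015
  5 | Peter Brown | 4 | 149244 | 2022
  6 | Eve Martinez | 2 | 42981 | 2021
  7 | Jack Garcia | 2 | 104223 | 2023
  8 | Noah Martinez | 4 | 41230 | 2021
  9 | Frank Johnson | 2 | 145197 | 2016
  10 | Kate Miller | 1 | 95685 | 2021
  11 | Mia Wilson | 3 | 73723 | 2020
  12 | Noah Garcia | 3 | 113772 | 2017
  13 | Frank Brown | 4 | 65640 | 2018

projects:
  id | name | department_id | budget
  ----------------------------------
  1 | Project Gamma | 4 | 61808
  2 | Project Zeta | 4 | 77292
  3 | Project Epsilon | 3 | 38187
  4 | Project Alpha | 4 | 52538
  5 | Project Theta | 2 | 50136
SELECT department_id, SUM(budget) AS sum_budget FROM projects GROUP BY department_id

Execution result:
department_id | sum_budget
2 | 50136
3 | 38187
4 | 191638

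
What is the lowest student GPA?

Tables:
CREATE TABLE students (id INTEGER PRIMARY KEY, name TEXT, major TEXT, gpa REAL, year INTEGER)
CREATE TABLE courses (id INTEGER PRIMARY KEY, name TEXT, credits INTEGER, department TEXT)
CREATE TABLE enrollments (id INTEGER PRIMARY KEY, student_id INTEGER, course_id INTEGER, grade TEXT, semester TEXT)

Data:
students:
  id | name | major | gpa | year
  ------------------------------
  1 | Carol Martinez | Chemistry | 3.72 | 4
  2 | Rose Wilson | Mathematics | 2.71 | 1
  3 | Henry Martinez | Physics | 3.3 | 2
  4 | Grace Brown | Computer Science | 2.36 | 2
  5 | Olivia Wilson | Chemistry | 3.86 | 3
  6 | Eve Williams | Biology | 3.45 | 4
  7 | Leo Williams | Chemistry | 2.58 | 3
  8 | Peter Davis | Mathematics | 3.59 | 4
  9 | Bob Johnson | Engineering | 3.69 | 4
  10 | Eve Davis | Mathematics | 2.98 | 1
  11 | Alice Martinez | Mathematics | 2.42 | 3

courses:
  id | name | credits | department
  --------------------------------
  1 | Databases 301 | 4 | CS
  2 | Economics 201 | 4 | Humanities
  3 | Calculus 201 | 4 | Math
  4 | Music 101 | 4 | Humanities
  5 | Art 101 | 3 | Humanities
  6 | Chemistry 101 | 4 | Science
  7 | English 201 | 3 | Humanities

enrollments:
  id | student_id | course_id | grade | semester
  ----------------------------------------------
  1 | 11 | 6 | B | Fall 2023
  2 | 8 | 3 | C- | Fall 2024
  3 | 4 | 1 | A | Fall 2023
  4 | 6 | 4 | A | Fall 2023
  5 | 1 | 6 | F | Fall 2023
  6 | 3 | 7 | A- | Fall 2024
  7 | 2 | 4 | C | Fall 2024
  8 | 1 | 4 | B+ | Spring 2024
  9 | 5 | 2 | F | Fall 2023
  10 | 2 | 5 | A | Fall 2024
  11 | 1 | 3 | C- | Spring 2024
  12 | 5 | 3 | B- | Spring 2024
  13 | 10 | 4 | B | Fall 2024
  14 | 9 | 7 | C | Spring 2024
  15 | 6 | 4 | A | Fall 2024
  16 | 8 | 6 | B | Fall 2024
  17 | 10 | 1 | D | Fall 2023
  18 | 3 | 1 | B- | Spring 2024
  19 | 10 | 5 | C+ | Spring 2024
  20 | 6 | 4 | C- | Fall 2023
SELECT MIN(gpa) FROM students

Execution result:
2.36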